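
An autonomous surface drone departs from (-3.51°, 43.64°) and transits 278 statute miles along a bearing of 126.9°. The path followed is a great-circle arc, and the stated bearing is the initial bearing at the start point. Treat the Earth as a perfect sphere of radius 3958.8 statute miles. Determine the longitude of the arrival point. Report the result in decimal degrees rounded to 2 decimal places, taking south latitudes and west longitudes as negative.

longitude 46.87°

Angular distance δ = d/R = 278 / 3958.8 = 0.070223 rad.
Start latitude φ₁ = -0.061261 rad; initial bearing θ = 2.214823 rad.
Destination latitude: φ₂ = arcsin( sin φ₁ cos δ + cos φ₁ sin δ cos θ ) = arcsin(-0.103122) = -5.92°.
For the longitude increment, Δλ = atan2( sin θ sin δ cos φ₁, cos δ − sin φ₁ sin φ₂ ) = atan2(0.056005, 0.991222) = 3.23°.
Hence λ₂ = 43.64° + 3.23° = 46.87°.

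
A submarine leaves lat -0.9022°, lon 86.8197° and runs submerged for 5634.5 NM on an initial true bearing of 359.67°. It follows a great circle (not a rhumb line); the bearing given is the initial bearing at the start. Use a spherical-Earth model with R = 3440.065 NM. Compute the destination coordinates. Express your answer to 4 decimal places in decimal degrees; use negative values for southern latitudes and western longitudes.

latitude 87.0387°, longitude -86.7937°

δ = 5634.5/3440.065 = 1.637905 rad (93.8450°).
Start latitude φ₁ = -0.015746 rad; initial bearing θ = 6.277426 rad.
sin φ₂ = sin φ₁ cos δ + cos φ₁ sin δ cos θ = (-0.015746)(-0.067058) + (0.999876)(0.997749)(0.999983) = 0.998665
φ₂ = asin(0.998665) = 1.519113 rad = 87.0387°.
Then Δλ = atan2(-0.005746, -0.051334) = -3.030125 rad, from sin θ sin δ cos φ₁ over cos δ − sin φ₁ sin φ₂.
Hence λ₂ = 86.8197° + -173.6134° = -86.7937°.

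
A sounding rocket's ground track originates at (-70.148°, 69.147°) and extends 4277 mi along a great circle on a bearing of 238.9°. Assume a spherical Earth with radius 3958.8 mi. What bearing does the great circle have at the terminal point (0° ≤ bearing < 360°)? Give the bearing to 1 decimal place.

The arc subtends δ = 4277/3958.8 = 1.080378 rad at the centre.
Start latitude φ₁ = -1.224314 rad; initial bearing θ = 4.169592 rad.
Applying the spherical law of cosines for sides, sin φ₂ = sin φ₁ cos δ + cos φ₁ sin δ cos θ = -0.597741, so φ₂ = -36.708°.
Δλ = atan2( sin θ sin δ cos φ₁ , cos δ − sin φ₁ sin φ₂ ) = atan2(-0.256509, -0.091224) = -1.912484 rad = -109.577°.
λ₂ = 69.147° + -109.577° = -40.430°.
The forward bearing on arrival equals the back-azimuth from the destination plus 180°.
Back-azimuth from P₂ (-36.7°, -40.4°) to P₁ (-70.1°, 69.1°), with Δλ' = λ₁ − λ₂ = 109.6°: atan2( sin Δλ' cos φ₁ , cos φ₂ sin φ₁ − sin φ₂ cos φ₁ cos Δλ' ) = 158.7°.
Final bearing = (158.7° + 180°) mod 360° = 338.7°.

final bearing 338.7°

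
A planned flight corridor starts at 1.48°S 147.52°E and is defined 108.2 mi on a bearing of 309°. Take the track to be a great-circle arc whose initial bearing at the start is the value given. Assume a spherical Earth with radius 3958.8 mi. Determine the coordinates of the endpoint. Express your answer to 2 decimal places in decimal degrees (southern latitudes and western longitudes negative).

latitude -0.49°, longitude 146.30°

The arc subtends δ = 108.2/3958.8 = 0.027332 rad at the centre.
Start latitude φ₁ = -0.025831 rad; initial bearing θ = 5.393067 rad.
Applying the spherical law of cosines for sides, sin φ₂ = sin φ₁ cos δ + cos φ₁ sin δ cos θ = -0.008626, so φ₂ = -0.49°.
Δλ = atan2( sin θ sin δ cos φ₁ , cos δ − sin φ₁ sin φ₂ ) = atan2(-0.021231, 0.999404) = -0.021240 rad = -1.22°.
Hence λ₂ = 147.52° + -1.22° = 146.30°.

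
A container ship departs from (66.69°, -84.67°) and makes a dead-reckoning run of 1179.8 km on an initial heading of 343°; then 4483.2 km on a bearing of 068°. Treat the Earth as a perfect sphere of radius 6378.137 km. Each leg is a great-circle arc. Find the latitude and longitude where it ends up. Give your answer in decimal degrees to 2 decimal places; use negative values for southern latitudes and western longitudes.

Apply the spherical direct solution leg by leg, carrying full precision between legs.
Leg 1: from (66.69°, -84.67°), δ = 1179.8/6378.137 = 0.184976 rad, θ = 343° → φ = 76.49°, λ = -97.97°.
Leg 2: from (76.49°, -97.97°), δ = 4483.2/6378.137 = 0.702901 rad, θ = 68° → φ = 52.98°, λ = -2.53°.

latitude 52.98°, longitude -2.53°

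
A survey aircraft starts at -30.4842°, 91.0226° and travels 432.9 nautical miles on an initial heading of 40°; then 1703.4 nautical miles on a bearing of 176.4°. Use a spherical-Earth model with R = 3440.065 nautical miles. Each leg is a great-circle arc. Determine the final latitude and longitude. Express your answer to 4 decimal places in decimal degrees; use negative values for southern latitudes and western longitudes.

Apply the spherical direct solution leg by leg, carrying full precision between legs.
Leg 1: from (-30.4842°, 91.0226°), δ = 432.9/3440.065 = 0.125841 rad, θ = 40° → φ = -24.8620°, λ = 96.1238°.
Leg 2: from (-24.8620°, 96.1238°), δ = 1703.4/3440.065 = 0.495165 rad, θ = 176.4° → φ = -53.1515°, λ = 98.9756°.

latitude -53.1515°, longitude 98.9756°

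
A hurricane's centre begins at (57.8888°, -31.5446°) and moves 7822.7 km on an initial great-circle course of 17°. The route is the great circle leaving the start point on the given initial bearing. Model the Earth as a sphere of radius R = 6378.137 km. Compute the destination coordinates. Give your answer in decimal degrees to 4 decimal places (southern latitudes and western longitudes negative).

The arc subtends δ = 7822.7/6378.137 = 1.226487 rad at the centre.
Converting: φ₁ = 1.010350 rad, θ = 0.296706 rad.
Destination latitude: φ₂ = arcsin( sin φ₁ cos δ + cos φ₁ sin δ cos θ ) = arcsin(0.764411) = 49.8546°.
Δλ = atan2( sin θ sin δ cos φ₁ , cos δ − sin φ₁ sin φ₂ ) = atan2(0.146293, -0.309923) = 2.700570 rad = 154.7313°.
λ₂ = -31.5446° + 154.7313° = 123.1867°.

latitude 49.8546°, longitude 123.1867°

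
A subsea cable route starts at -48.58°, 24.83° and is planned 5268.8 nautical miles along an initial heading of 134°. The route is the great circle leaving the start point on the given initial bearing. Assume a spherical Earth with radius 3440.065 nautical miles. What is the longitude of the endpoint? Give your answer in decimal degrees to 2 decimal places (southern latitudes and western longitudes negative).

Angular distance δ = d/R = 5268.8 / 3440.065 = 1.531599 rad.
With φ₁ = -48.58° = -0.847881 rad and θ = 134° = 2.338741 rad:
Destination latitude: φ₂ = arcsin( sin φ₁ cos δ + cos φ₁ sin δ cos θ ) = arcsin(-0.488600) = -29.25°.
Then Δλ = atan2(0.475531, -0.327204) = 2.173479 rad, from sin θ sin δ cos φ₁ over cos δ − sin φ₁ sin φ₂.
Hence λ₂ = 24.83° + 124.53° = 149.36°.

longitude 149.36°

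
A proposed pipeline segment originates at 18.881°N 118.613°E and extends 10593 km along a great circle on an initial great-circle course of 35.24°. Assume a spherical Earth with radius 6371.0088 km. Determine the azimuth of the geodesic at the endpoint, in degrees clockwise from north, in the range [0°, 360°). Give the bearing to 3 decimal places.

δ = 10593/6371.0088 = 1.662688 rad (95.2650°).
With φ₁ = 18.881° = 0.329536 rad and θ = 35.24° = 0.615054 rad:
Destination latitude: φ₂ = arcsin( sin φ₁ cos δ + cos φ₁ sin δ cos θ ) = arcsin(0.739840) = 47.718°.
Δλ = atan2( sin θ sin δ cos φ₁ , cos δ − sin φ₁ sin φ₂ ) = atan2(0.543652, -0.331178) = 2.117932 rad = 121.349°.
λ₂ = 118.613° + 121.349° = 239.962°, normalized to (−180°, 180°] → -120.038°.
The forward bearing on arrival equals the back-azimuth from the destination plus 180°.
Back-azimuth from P₂ (47.718°, -120.038°) to P₁ (18.881°, 118.613°), with Δλ' = λ₁ − λ₂ = 238.651°: atan2( sin Δλ' cos φ₁ , cos φ₂ sin φ₁ − sin φ₂ cos φ₁ cos Δλ' ) = 305.758°.
Final bearing = (305.758° + 180°) mod 360° = 125.758°.

final bearing 125.758°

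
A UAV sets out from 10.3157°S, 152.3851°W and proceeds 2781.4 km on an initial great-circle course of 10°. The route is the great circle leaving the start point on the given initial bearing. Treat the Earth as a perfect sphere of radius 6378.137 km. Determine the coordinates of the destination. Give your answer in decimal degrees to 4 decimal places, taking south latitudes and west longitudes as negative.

δ = 2781.4/6378.137 = 0.436083 rad (24.9857°).
Start latitude φ₁ = -0.180043 rad; initial bearing θ = 0.174533 rad.
sin φ₂ = sin φ₁ cos δ + cos φ₁ sin δ cos θ = (-0.179072)(0.906413) + (0.983836)(0.422393)(0.984808) = 0.246939
φ₂ = asin(0.246939) = 0.249520 rad = 14.2964°.
For the longitude increment, Δλ = atan2( sin θ sin δ cos φ₁, cos δ − sin φ₁ sin φ₂ ) = atan2(0.072162, 0.950633) = 4.3410°.
λ₂ = -152.3851° + 4.3410° = -148.0441°.

latitude 14.2964°, longitude -148.0441°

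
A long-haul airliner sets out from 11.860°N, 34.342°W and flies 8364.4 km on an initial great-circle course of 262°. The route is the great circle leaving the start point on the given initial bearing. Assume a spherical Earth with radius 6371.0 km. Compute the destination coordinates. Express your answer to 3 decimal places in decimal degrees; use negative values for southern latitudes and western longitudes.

latitude -4.547°, longitude -108.192°

The arc subtends δ = 8364.4/6371 = 1.312887 rad at the centre.
Converting: φ₁ = 0.206996 rad, θ = 4.572763 rad.
Destination latitude: φ₂ = arcsin( sin φ₁ cos δ + cos φ₁ sin δ cos θ ) = arcsin(-0.079277) = -4.547°.
For the longitude increment, Δλ = atan2( sin θ sin δ cos φ₁, cos δ − sin φ₁ sin φ₂ ) = atan2(-0.937075, 0.271353) = -73.850°.
λ₂ = -34.342° + -73.850° = -108.192°.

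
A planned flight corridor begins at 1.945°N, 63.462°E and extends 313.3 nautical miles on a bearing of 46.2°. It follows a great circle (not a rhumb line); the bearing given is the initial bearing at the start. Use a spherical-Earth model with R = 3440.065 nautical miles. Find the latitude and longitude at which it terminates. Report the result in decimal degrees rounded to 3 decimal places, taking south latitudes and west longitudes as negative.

latitude 5.550°, longitude 67.244°

Angular distance δ = d/R = 313.3 / 3440.065 = 0.091074 rad.
With φ₁ = 1.945° = 0.033947 rad and θ = 46.2° = 0.806342 rad:
sin φ₂ = sin φ₁ cos δ + cos φ₁ sin δ cos θ = (0.033940)(0.995856) + (0.999424)(0.090948)(0.692143) = 0.096712
φ₂ = asin(0.096712) = 0.096864 rad = 5.550°.
Then Δλ = atan2(0.065605, 0.992573) = 0.066000 rad, from sin θ sin δ cos φ₁ over cos δ − sin φ₁ sin φ₂.
Hence λ₂ = 63.462° + 3.782° = 67.244°.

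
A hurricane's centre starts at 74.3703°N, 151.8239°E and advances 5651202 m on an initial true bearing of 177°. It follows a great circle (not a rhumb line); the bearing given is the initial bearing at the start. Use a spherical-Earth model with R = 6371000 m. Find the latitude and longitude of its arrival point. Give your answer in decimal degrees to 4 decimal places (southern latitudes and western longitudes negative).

latitude 23.5657°, longitude 154.3607°

Angular distance δ = d/R = 5651202 / 6371000 = 0.887020 rad.
Start latitude φ₁ = 1.298007 rad; initial bearing θ = 3.089233 rad.
Applying the spherical law of cosines for sides, sin φ₂ = sin φ₁ cos δ + cos φ₁ sin δ cos θ = 0.399801, so φ₂ = 23.5657°.
For the longitude increment, Δλ = atan2( sin θ sin δ cos φ₁, cos δ − sin φ₁ sin φ₂ ) = atan2(0.010930, 0.246708) = 2.5368°.
λ₂ = 151.8239° + 2.5368° = 154.3607°.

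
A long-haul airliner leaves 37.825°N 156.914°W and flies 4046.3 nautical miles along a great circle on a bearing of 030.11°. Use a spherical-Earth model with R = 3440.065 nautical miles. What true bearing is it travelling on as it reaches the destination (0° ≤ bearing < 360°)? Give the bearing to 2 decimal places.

final bearing 127.45°

δ = 4046.3/3440.065 = 1.176228 rad (67.3929°).
With φ₁ = 37.825° = 0.660171 rad and θ = 30.11° = 0.525519 rad:
Destination latitude: φ₂ = arcsin( sin φ₁ cos δ + cos φ₁ sin δ cos θ ) = arcsin(0.866540) = 60.059°.
For the longitude increment, Δλ = atan2( sin θ sin δ cos φ₁, cos δ − sin φ₁ sin φ₂ ) = atan2(0.365809, -0.146997) = 111.892°.
λ₂ = -156.914° + 111.892° = -45.022°.
The forward bearing on arrival equals the back-azimuth from the destination plus 180°.
Back-azimuth from P₂ (60.06°, -45.02°) to P₁ (37.83°, -156.91°), with Δλ' = λ₁ − λ₂ = -111.89°: atan2( sin Δλ' cos φ₁ , cos φ₂ sin φ₁ − sin φ₂ cos φ₁ cos Δλ' ) = 307.45°.
Final bearing = (307.45° + 180°) mod 360° = 127.45°.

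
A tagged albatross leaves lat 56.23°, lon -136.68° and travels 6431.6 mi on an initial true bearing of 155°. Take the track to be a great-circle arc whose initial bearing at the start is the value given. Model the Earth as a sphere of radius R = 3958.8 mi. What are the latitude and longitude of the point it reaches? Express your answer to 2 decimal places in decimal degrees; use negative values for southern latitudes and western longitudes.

Angular distance δ = d/R = 6431.6 / 3958.8 = 1.624634 rad.
Start latitude φ₁ = 0.981399 rad; initial bearing θ = 2.705260 rad.
Applying the spherical law of cosines for sides, sin φ₂ = sin φ₁ cos δ + cos φ₁ sin δ cos θ = -0.547783, so φ₂ = -33.22°.
For the longitude increment, Δλ = atan2( sin θ sin δ cos φ₁, cos δ − sin φ₁ sin φ₂ ) = atan2(0.234576, 0.401547) = 30.29°.
λ₂ = -136.68° + 30.29° = -106.39°.

latitude -33.22°, longitude -106.39°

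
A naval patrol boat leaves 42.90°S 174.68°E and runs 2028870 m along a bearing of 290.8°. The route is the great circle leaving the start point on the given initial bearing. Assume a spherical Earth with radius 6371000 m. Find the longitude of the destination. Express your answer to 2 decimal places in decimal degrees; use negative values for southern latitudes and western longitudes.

longitude 153.90°

Central angle δ = d/R = 0.318454 rad.
Start latitude φ₁ = -0.748746 rad; initial bearing θ = 5.075417 rad.
Applying the spherical law of cosines for sides, sin φ₂ = sin φ₁ cos δ + cos φ₁ sin δ cos θ = -0.565048, so φ₂ = -34.41°.
Δλ = atan2( sin θ sin δ cos φ₁ , cos δ − sin φ₁ sin φ₂ ) = atan2(-0.214410, 0.565081) = -0.362651 rad = -20.78°.
λ₂ = λ₁ + Δλ = 153.90°.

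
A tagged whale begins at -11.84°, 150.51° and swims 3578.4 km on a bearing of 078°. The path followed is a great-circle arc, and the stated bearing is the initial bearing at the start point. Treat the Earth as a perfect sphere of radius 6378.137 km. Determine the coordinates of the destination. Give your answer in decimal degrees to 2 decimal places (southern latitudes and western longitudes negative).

δ = 3578.4/6378.137 = 0.561042 rad (32.1453°).
Start latitude φ₁ = -0.206647 rad; initial bearing θ = 1.361357 rad.
Destination latitude: φ₂ = arcsin( sin φ₁ cos δ + cos φ₁ sin δ cos θ ) = arcsin(-0.065456) = -3.75°.
Δλ = atan2( sin θ sin δ cos φ₁ , cos δ − sin φ₁ sin φ₂ ) = atan2(0.509369, 0.833271) = 0.548678 rad = 31.44°.
λ₂ = 150.51° + 31.44° = 181.95°, normalized to (−180°, 180°] → -178.05°.

latitude -3.75°, longitude -178.05°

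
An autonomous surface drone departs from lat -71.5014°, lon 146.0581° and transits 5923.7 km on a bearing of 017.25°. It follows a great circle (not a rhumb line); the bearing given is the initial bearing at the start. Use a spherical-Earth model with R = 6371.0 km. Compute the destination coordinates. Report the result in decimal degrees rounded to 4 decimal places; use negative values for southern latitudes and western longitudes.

latitude -18.9197°, longitude 160.6096°

The arc subtends δ = 5923.7/6371 = 0.929791 rad at the centre.
With φ₁ = -71.5014° = -1.247935 rad and θ = 17.25° = 0.301069 rad:
sin φ₂ = sin φ₁ cos δ + cos φ₁ sin δ cos θ = (-0.948331)(0.598001) + (0.317281)(0.801495)(0.955020) = -0.324242
φ₂ = asin(-0.324242) = -0.330211 rad = -18.9197°.
Δλ = atan2( sin θ sin δ cos φ₁ , cos δ − sin φ₁ sin φ₂ ) = atan2(0.075410, 0.290512) = 0.253972 rad = 14.5515°.
Hence λ₂ = 146.0581° + 14.5515° = 160.6096°.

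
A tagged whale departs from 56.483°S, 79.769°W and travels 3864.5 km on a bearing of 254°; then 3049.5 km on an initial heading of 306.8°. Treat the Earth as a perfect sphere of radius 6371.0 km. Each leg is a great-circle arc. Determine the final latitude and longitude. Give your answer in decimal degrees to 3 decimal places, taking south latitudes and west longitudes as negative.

Apply the spherical direct solution leg by leg, carrying full precision between legs.
Leg 1: from (-56.483°, -79.769°), δ = 3864.5/6371 = 0.606577 rad, θ = 254° → φ = -50.512°, λ = -139.277°.
Leg 2: from (-50.512°, -139.277°), δ = 3049.5/6371 = 0.478653 rad, θ = 306.8° → φ = -30.635°, λ = -164.658°.

latitude -30.635°, longitude -164.658°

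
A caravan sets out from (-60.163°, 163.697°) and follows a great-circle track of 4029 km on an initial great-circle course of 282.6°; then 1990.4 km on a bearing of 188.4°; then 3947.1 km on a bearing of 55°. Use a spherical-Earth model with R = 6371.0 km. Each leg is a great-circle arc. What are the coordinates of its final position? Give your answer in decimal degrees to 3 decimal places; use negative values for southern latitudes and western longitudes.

latitude -30.169°, longitude 143.992°

Apply the spherical direct solution leg by leg, carrying full precision between legs.
Leg 1: from (-60.163°, 163.697°), δ = 4029/6371 = 0.632397 rad, θ = 282.6° → φ = -39.460°, λ = 115.354°.
Leg 2: from (-39.460°, 115.354°), δ = 1990.4/6371 = 0.312416 rad, θ = 188.4° → φ = -57.091°, λ = 110.613°.
Leg 3: from (-57.091°, 110.613°), δ = 3947.1/6371 = 0.619542 rad, θ = 55° → φ = -30.169°, λ = 143.992°.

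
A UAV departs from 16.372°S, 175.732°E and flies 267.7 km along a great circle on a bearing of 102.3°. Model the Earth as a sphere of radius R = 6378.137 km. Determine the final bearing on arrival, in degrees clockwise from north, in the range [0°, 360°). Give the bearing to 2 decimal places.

final bearing 101.60°

δ = 267.7/6378.137 = 0.041972 rad (2.4048°).
Start latitude φ₁ = -0.285745 rad; initial bearing θ = 1.785472 rad.
Applying the spherical law of cosines for sides, sin φ₂ = sin φ₁ cos δ + cos φ₁ sin δ cos θ = -0.290201, so φ₂ = -16.870°.
Δλ = atan2( sin θ sin δ cos φ₁ , cos δ − sin φ₁ sin φ₂ ) = atan2(0.039334, 0.917320) = 0.042853 rad = 2.455°.
Hence λ₂ = 175.732° + 2.455° = 178.187°.
The forward bearing on arrival equals the back-azimuth from the destination plus 180°.
Back-azimuth from P₂ (-16.87°, 178.19°) to P₁ (-16.37°, 175.73°), with Δλ' = λ₁ − λ₂ = -2.46°: atan2( sin Δλ' cos φ₁ , cos φ₂ sin φ₁ − sin φ₂ cos φ₁ cos Δλ' ) = 281.60°.
Final bearing = (281.60° + 180°) mod 360° = 101.60°.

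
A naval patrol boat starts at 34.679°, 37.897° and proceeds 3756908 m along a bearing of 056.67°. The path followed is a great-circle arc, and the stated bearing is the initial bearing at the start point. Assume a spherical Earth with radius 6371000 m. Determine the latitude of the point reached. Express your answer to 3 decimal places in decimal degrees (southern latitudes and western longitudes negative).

latitude 46.399°

Angular distance δ = d/R = 3756908 / 6371000 = 0.589689 rad.
Start latitude φ₁ = 0.605263 rad; initial bearing θ = 0.989078 rad.
Destination latitude: φ₂ = arcsin( sin φ₁ cos δ + cos φ₁ sin δ cos θ ) = arcsin(0.724161) = 46.399°.
Δλ = atan2( sin θ sin δ cos φ₁ , cos δ − sin φ₁ sin φ₂ ) = atan2(0.382094, 0.419082) = 0.739263 rad = 42.357°.
Hence λ₂ = 37.897° + 42.357° = 80.254°.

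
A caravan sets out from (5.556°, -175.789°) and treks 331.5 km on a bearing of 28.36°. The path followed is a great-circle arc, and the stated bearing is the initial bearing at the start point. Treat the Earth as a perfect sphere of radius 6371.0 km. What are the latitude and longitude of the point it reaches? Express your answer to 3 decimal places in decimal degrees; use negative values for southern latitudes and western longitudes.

Angular distance δ = d/R = 331.5 / 6371 = 0.052033 rad.
Start latitude φ₁ = 0.096970 rad; initial bearing θ = 0.494975 rad.
Applying the spherical law of cosines for sides, sin φ₂ = sin φ₁ cos δ + cos φ₁ sin δ cos θ = 0.142240, so φ₂ = 8.177°.
Then Δλ = atan2(0.024589, 0.984875) = 0.024961 rad, from sin θ sin δ cos φ₁ over cos δ − sin φ₁ sin φ₂.
λ₂ = λ₁ + Δλ = -174.359°.

latitude 8.177°, longitude -174.359°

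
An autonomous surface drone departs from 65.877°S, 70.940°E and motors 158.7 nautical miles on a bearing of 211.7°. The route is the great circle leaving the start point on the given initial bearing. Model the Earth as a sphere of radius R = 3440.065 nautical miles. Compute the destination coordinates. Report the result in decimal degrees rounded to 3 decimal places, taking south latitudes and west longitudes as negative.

latitude -68.084°, longitude 67.217°

The arc subtends δ = 158.7/3440.065 = 0.046133 rad at the centre.
Start latitude φ₁ = -1.149771 rad; initial bearing θ = 3.694862 rad.
Applying the spherical law of cosines for sides, sin φ₂ = sin φ₁ cos δ + cos φ₁ sin δ cos θ = -0.927735, so φ₂ = -68.084°.
For the longitude increment, Δλ = atan2( sin θ sin δ cos φ₁, cos δ − sin φ₁ sin φ₂ ) = atan2(-0.009904, 0.152220) = -3.723°.
λ₂ = 70.940° + -3.723° = 67.217°.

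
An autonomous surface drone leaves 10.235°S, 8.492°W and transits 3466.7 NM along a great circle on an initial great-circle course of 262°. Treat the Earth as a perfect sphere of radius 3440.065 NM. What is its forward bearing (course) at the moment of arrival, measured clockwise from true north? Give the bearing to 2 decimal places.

final bearing 274.53°

The arc subtends δ = 3466.7/3440.065 = 1.007743 rad at the centre.
With φ₁ = -10.235° = -0.178634 rad and θ = 262° = 4.572763 rad:
sin φ₂ = sin φ₁ cos δ + cos φ₁ sin δ cos θ = (-0.177686)(0.533771) + (0.984087)(0.845629)(-0.139173) = -0.210660
φ₂ = asin(-0.210660) = -0.212250 rad = -12.161°.
Then Δλ = atan2(-0.824074, 0.496340) = -1.028687 rad, from sin θ sin δ cos φ₁ over cos δ − sin φ₁ sin φ₂.
Hence λ₂ = -8.492° + -58.939° = -67.431°.
The forward bearing on arrival equals the back-azimuth from the destination plus 180°.
Back-azimuth from P₂ (-12.16°, -67.43°) to P₁ (-10.23°, -8.49°), with Δλ' = λ₁ − λ₂ = 58.94°: atan2( sin Δλ' cos φ₁ , cos φ₂ sin φ₁ − sin φ₂ cos φ₁ cos Δλ' ) = 94.53°.
Final bearing = (94.53° + 180°) mod 360° = 274.53°.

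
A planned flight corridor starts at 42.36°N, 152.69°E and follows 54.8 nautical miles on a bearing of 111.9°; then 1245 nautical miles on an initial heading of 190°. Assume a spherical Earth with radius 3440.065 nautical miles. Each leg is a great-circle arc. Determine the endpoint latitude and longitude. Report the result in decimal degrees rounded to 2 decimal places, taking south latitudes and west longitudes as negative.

latitude 21.52°, longitude 150.04°

Apply the spherical direct solution leg by leg, carrying full precision between legs.
Leg 1: from (42.36°, 152.69°), δ = 54.8/3440.065 = 0.015930 rad, θ = 111.9° → φ = 42.01°, λ = 153.83°.
Leg 2: from (42.01°, 153.83°), δ = 1245/3440.065 = 0.361912 rad, θ = 190° → φ = 21.52°, λ = 150.04°.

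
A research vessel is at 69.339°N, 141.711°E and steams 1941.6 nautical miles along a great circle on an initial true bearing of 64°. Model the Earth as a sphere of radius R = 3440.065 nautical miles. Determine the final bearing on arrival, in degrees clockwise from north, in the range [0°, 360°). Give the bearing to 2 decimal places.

final bearing 139.39°

Central angle δ = d/R = 0.564408 rad.
With φ₁ = 69.339° = 1.210194 rad and θ = 64° = 1.117011 rad:
Applying the spherical law of cosines for sides, sin φ₂ = sin φ₁ cos δ + cos φ₁ sin δ cos θ = 0.873302, so φ₂ = 60.845°.
For the longitude increment, Δλ = atan2( sin θ sin δ cos φ₁, cos δ − sin φ₁ sin φ₂ ) = atan2(0.169637, 0.027770) = 80.703°.
λ₂ = 141.711° + 80.703° = 222.414°, normalized to (−180°, 180°] → -137.586°.
The forward bearing on arrival equals the back-azimuth from the destination plus 180°.
Back-azimuth from P₂ (60.84°, -137.59°) to P₁ (69.34°, 141.71°), with Δλ' = λ₁ − λ₂ = 279.30°: atan2( sin Δλ' cos φ₁ , cos φ₂ sin φ₁ − sin φ₂ cos φ₁ cos Δλ' ) = 319.39°.
Final bearing = (319.39° + 180°) mod 360° = 139.39°.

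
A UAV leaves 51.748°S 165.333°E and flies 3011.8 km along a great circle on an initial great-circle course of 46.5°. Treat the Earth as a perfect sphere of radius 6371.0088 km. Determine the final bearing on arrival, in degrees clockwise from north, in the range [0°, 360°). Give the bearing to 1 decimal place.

final bearing 31.4°

δ = 3011.8/6371.0088 = 0.472735 rad (27.0857°).
Start latitude φ₁ = -0.903173 rad; initial bearing θ = 0.811578 rad.
Destination latitude: φ₂ = arcsin( sin φ₁ cos δ + cos φ₁ sin δ cos θ ) = arcsin(-0.505122) = -30.339°.
Then Δλ = atan2(0.204483, 0.493657) = 0.392706 rad, from sin θ sin δ cos φ₁ over cos δ − sin φ₁ sin φ₂.
λ₂ = 165.333° + 22.500° = 187.833°, normalized to (−180°, 180°] → -172.167°.
The forward bearing on arrival equals the back-azimuth from the destination plus 180°.
Back-azimuth from P₂ (-30.3°, -172.2°) to P₁ (-51.7°, 165.3°), with Δλ' = λ₁ − λ₂ = 337.5°: atan2( sin Δλ' cos φ₁ , cos φ₂ sin φ₁ − sin φ₂ cos φ₁ cos Δλ' ) = 211.4°.
Final bearing = (211.4° + 180°) mod 360° = 31.4°.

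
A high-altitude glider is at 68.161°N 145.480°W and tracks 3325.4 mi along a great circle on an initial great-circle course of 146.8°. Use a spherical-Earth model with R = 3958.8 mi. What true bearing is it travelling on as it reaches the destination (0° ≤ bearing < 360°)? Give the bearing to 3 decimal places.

final bearing 167.233°

δ = 3325.4/3958.8 = 0.840002 rad (48.1286°).
With φ₁ = 68.161° = 1.189634 rad and θ = 146.8° = 2.562143 rad:
sin φ₂ = sin φ₁ cos δ + cos φ₁ sin δ cos θ = (0.928233)(0.667461) + (0.372000)(0.744644)(-0.836764) = 0.387769
φ₂ = asin(0.387769) = 0.398210 rad = 22.816°.
For the longitude increment, Δλ = atan2( sin θ sin δ cos φ₁, cos δ − sin φ₁ sin φ₂ ) = atan2(0.151679, 0.307521) = 26.254°.
Hence λ₂ = -145.480° + 26.254° = -119.226°.
The forward bearing on arrival equals the back-azimuth from the destination plus 180°.
Back-azimuth from P₂ (22.816°, -119.226°) to P₁ (68.161°, -145.480°), with Δλ' = λ₁ − λ₂ = -26.254°: atan2( sin Δλ' cos φ₁ , cos φ₂ sin φ₁ − sin φ₂ cos φ₁ cos Δλ' ) = 347.233°.
Final bearing = (347.233° + 180°) mod 360° = 167.233°.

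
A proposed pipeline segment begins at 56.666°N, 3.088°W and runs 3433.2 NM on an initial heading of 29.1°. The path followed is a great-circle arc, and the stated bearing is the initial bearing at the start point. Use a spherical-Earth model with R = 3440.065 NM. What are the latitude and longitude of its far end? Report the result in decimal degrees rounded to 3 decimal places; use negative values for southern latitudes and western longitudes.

latitude 58.907°, longitude 124.593°

Central angle δ = d/R = 0.998004 rad.
Converting: φ₁ = 0.989008 rad, θ = 0.507891 rad.
Destination latitude: φ₂ = arcsin( sin φ₁ cos δ + cos φ₁ sin δ cos θ ) = arcsin(0.856332) = 58.907°.
Δλ = atan2( sin θ sin δ cos φ₁ , cos δ − sin φ₁ sin φ₂ ) = atan2(0.224595, -0.173469) = 2.228457 rad = 127.681°.
λ₂ = -3.088° + 127.681° = 124.593°.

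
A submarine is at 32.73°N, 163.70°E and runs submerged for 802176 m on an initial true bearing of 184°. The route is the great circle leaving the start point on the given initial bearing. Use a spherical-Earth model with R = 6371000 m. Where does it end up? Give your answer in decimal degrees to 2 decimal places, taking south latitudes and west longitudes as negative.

latitude 25.53°, longitude 163.14°

The arc subtends δ = 802176/6371000 = 0.125911 rad at the centre.
Converting: φ₁ = 0.571246 rad, θ = 3.211406 rad.
Destination latitude: φ₂ = arcsin( sin φ₁ cos δ + cos φ₁ sin δ cos θ ) = arcsin(0.431018) = 25.53°.
Then Δλ = atan2(-0.007369, 0.759040) = -0.009708 rad, from sin θ sin δ cos φ₁ over cos δ − sin φ₁ sin φ₂.
Hence λ₂ = 163.70° + -0.56° = 163.14°.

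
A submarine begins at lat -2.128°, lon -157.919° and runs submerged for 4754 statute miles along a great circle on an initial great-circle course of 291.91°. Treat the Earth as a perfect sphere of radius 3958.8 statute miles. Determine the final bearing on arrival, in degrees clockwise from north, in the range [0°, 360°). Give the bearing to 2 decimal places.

final bearing 280.36°

Central angle δ = d/R = 1.200869 rad.
Converting: φ₁ = -0.037141 rad, θ = 5.094791 rad.
Applying the spherical law of cosines for sides, sin φ₂ = sin φ₁ cos δ + cos φ₁ sin δ cos θ = 0.334243, so φ₂ = 19.526°.
Then Δλ = atan2(-0.864414, 0.373959) = -1.162493 rad, from sin θ sin δ cos φ₁ over cos δ − sin φ₁ sin φ₂.
λ₂ = -157.919° + -66.606° = -224.525°, normalized to (−180°, 180°] → 135.475°.
The forward bearing on arrival equals the back-azimuth from the destination plus 180°.
Back-azimuth from P₂ (19.53°, 135.48°) to P₁ (-2.13°, -157.92°), with Δλ' = λ₁ − λ₂ = -293.39°: atan2( sin Δλ' cos φ₁ , cos φ₂ sin φ₁ − sin φ₂ cos φ₁ cos Δλ' ) = 100.36°.
Final bearing = (100.36° + 180°) mod 360° = 280.36°.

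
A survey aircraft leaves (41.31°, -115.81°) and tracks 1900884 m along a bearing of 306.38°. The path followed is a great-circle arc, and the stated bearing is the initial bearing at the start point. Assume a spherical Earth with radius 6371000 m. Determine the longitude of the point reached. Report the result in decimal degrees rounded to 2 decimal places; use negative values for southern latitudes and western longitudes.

Central angle δ = d/R = 0.298365 rad.
Converting: φ₁ = 0.720996 rad, θ = 5.347340 rad.
sin φ₂ = sin φ₁ cos δ + cos φ₁ sin δ cos θ = (0.660133)(0.955818) + (0.751149)(0.293958)(0.593138) = 0.761936
φ₂ = asin(0.761936) = 0.866296 rad = 49.64°.
For the longitude increment, Δλ = atan2( sin θ sin δ cos φ₁, cos δ − sin φ₁ sin φ₂ ) = atan2(-0.177771, 0.452840) = -21.43°.
λ₂ = λ₁ + Δλ = -137.24°.

longitude -137.24°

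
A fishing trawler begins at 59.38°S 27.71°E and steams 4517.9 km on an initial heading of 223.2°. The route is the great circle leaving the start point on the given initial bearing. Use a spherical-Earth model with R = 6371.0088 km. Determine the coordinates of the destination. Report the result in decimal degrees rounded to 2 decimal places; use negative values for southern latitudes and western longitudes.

latitude -63.49°, longitude -65.11°

Central angle δ = d/R = 0.709134 rad.
Converting: φ₁ = -1.036377 rad, θ = 3.895575 rad.
Applying the spherical law of cosines for sides, sin φ₂ = sin φ₁ cos δ + cos φ₁ sin δ cos θ = -0.894883, so φ₂ = -63.49°.
Then Δλ = atan2(-0.227045, -0.011178) = -1.619990 rad, from sin θ sin δ cos φ₁ over cos δ − sin φ₁ sin φ₂.
λ₂ = λ₁ + Δλ = -65.11°.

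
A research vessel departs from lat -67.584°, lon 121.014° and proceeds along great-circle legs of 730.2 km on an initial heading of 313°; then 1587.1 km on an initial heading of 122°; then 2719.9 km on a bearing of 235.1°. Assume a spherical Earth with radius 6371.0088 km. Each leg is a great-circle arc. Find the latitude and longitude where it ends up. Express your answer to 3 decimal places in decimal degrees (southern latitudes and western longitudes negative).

Apply the spherical direct solution leg by leg, carrying full precision between legs.
Leg 1: from (-67.584°, 121.014°), δ = 730.2/6371.0088 = 0.114613 rad, θ = 313° → φ = -62.702°, λ = 110.506°.
Leg 2: from (-62.702°, 110.506°), δ = 1587.1/6371.0088 = 0.249113 rad, θ = 122° → φ = -67.090°, λ = 142.992°.
Leg 3: from (-67.090°, 142.992°), δ = 2719.9/6371.0088 = 0.426918 rad, θ = 235.1° → φ = -68.539°, λ = 74.835°.

latitude -68.539°, longitude 74.835°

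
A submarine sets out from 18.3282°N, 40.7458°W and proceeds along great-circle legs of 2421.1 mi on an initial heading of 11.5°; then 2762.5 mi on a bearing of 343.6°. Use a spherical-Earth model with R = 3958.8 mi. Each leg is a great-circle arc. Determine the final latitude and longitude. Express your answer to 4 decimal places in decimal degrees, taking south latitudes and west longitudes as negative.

Apply the spherical direct solution leg by leg, carrying full precision between legs.
Leg 1: from (18.3282°, -40.7458°), δ = 2421.1/3958.8 = 0.611574 rad, θ = 11.5° → φ = 52.3307°, λ = -29.9497°.
Leg 2: from (52.3307°, -29.9497°), δ = 2762.5/3958.8 = 0.697812 rad, θ = 343.6° → φ = 79.4859°, λ = -126.1332°.

latitude 79.4859°, longitude -126.1332°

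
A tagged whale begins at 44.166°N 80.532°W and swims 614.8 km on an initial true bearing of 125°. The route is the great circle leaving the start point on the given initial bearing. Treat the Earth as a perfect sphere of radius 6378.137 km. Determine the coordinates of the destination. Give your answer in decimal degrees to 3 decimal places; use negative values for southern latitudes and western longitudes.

Angular distance δ = d/R = 614.8 / 6378.137 = 0.096392 rad.
Start latitude φ₁ = 0.770842 rad; initial bearing θ = 2.181662 rad.
Destination latitude: φ₂ = arcsin( sin φ₁ cos δ + cos φ₁ sin δ cos θ ) = arcsin(0.653907) = 40.837°.
Δλ = atan2( sin θ sin δ cos φ₁ , cos δ − sin φ₁ sin φ₂ ) = atan2(0.056552, 0.539755) = 0.104392 rad = 5.981°.
λ₂ = λ₁ + Δλ = -74.551°.

latitude 40.837°, longitude -74.551°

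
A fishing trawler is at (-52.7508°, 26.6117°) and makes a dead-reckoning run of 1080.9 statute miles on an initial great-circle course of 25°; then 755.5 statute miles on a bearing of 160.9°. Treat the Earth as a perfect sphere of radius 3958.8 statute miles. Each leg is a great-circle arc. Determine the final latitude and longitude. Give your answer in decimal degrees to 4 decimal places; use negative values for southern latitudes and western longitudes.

latitude -48.4345°, longitude 40.3194°

Apply the spherical direct solution leg by leg, carrying full precision between legs.
Leg 1: from (-52.7508°, 26.6117°), δ = 1080.9/3958.8 = 0.273037 rad, θ = 25° → φ = -38.2137°, λ = 34.9515°.
Leg 2: from (-38.2137°, 34.9515°), δ = 755.5/3958.8 = 0.190841 rad, θ = 160.9° → φ = -48.4345°, λ = 40.3194°.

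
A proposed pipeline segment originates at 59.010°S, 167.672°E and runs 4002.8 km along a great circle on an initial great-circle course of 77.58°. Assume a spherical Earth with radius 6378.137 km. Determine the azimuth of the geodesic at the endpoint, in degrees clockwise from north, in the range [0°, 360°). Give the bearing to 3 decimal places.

Angular distance δ = d/R = 4002.8 / 6378.137 = 0.627581 rad.
Start latitude φ₁ = -1.029919 rad; initial bearing θ = 1.354026 rad.
Applying the spherical law of cosines for sides, sin φ₂ = sin φ₁ cos δ + cos φ₁ sin δ cos θ = -0.628881, so φ₂ = -38.968°.
For the longitude increment, Δλ = atan2( sin θ sin δ cos φ₁, cos δ − sin φ₁ sin φ₂ ) = atan2(0.295261, 0.270337) = 47.523°.
λ₂ = 167.672° + 47.523° = 215.195°, normalized to (−180°, 180°] → -144.805°.
The forward bearing on arrival equals the back-azimuth from the destination plus 180°.
Back-azimuth from P₂ (-38.968°, -144.805°) to P₁ (-59.010°, 167.672°), with Δλ' = λ₁ − λ₂ = 312.477°: atan2( sin Δλ' cos φ₁ , cos φ₂ sin φ₁ − sin φ₂ cos φ₁ cos Δλ' ) = 220.296°.
Final bearing = (220.296° + 180°) mod 360° = 40.296°.

final bearing 40.296°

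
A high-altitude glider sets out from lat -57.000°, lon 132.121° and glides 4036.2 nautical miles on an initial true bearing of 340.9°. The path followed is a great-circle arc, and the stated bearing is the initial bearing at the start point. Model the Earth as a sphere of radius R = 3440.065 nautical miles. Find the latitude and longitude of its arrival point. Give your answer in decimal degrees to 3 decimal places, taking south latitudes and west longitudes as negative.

latitude 8.619°, longitude 114.354°

The arc subtends δ = 4036.2/3440.065 = 1.173292 rad at the centre.
Converting: φ₁ = -0.994838 rad, θ = 5.949827 rad.
Destination latitude: φ₂ = arcsin( sin φ₁ cos δ + cos φ₁ sin δ cos θ ) = arcsin(0.149863) = 8.619°.
Then Δλ = atan2(-0.164320, 0.512805) = -0.310097 rad, from sin θ sin δ cos φ₁ over cos δ − sin φ₁ sin φ₂.
λ₂ = λ₁ + Δλ = 114.354°.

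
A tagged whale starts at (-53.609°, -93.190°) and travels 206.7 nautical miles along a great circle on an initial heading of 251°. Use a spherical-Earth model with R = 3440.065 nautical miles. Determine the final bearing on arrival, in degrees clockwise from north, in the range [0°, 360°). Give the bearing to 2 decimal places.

The arc subtends δ = 206.7/3440.065 = 0.060086 rad at the centre.
Start latitude φ₁ = -0.935654 rad; initial bearing θ = 4.380776 rad.
Applying the spherical law of cosines for sides, sin φ₂ = sin φ₁ cos δ + cos φ₁ sin δ cos θ = -0.815133, so φ₂ = -54.601°.
Δλ = atan2( sin θ sin δ cos φ₁ , cos δ − sin φ₁ sin φ₂ ) = atan2(-0.033686, 0.342024) = -0.098174 rad = -5.625°.
λ₂ = -93.190° + -5.625° = -98.815°.
The forward bearing on arrival equals the back-azimuth from the destination plus 180°.
Back-azimuth from P₂ (-54.60°, -98.81°) to P₁ (-53.61°, -93.19°), with Δλ' = λ₁ − λ₂ = 5.62°: atan2( sin Δλ' cos φ₁ , cos φ₂ sin φ₁ − sin φ₂ cos φ₁ cos Δλ' ) = 75.56°.
Final bearing = (75.56° + 180°) mod 360° = 255.56°.

final bearing 255.56°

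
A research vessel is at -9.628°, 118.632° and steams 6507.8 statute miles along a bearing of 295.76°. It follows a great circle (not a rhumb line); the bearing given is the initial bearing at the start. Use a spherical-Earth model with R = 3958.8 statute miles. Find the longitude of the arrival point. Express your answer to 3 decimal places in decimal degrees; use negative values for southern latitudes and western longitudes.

Angular distance δ = d/R = 6507.8 / 3958.8 = 1.643882 rad.
Start latitude φ₁ = -0.168040 rad; initial bearing θ = 5.161986 rad.
Destination latitude: φ₂ = arcsin( sin φ₁ cos δ + cos φ₁ sin δ cos θ ) = arcsin(0.439550) = 26.075°.
For the longitude increment, Δλ = atan2( sin θ sin δ cos φ₁, cos δ − sin φ₁ sin φ₂ ) = atan2(-0.885566, 0.000494) = -89.968°.
Hence λ₂ = 118.632° + -89.968° = 28.664°.

longitude 28.664°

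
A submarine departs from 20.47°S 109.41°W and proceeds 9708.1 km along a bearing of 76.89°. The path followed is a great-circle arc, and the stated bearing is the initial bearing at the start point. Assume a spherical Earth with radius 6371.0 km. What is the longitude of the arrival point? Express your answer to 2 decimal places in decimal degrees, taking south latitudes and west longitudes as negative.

longitude -26.63°

The arc subtends δ = 9708.1/6371 = 1.523795 rad at the centre.
Converting: φ₁ = -0.357269 rad, θ = 1.341984 rad.
Destination latitude: φ₂ = arcsin( sin φ₁ cos δ + cos φ₁ sin δ cos θ ) = arcsin(0.195833) = 11.29°.
For the longitude increment, Δλ = atan2( sin θ sin δ cos φ₁, cos δ − sin φ₁ sin φ₂ ) = atan2(0.911430, 0.115470) = 82.78°.
λ₂ = -109.41° + 82.78° = -26.63°.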